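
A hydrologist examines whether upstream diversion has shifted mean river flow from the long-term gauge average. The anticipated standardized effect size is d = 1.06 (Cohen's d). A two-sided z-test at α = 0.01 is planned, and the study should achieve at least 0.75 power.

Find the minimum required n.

n = 10

For power 0.75 need Φ(δ − z_{0.005}) = 0.75, so δ = z_{0.005} + z_{0.25} = 2.576 + 0.674 = 3.250.
(The Φ(−δ − z_{α/2}) term is vanishingly small for δ > 0 and is dropped in the standard sample-size formula.)
δ = d·√n ⇒ n = (δ/d)² = (3.250 / 1.06)² = 9.40.
Rounding up, n = 10.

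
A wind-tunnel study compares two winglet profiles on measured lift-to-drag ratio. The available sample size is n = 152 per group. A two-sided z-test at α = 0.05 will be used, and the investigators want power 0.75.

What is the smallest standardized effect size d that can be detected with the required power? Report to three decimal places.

Need Φ(δ − 1.960) = 0.75, so δ = 1.960 + 0.674 = 2.634.
(The second rejection-region term Φ(−δ − z_{α/2}) is negligible and dropped.)
δ = d·√(n/2) ⇒ d = δ/√(n/2) = 2.634/√(152/2) = 0.3022.

d ≈ 0.302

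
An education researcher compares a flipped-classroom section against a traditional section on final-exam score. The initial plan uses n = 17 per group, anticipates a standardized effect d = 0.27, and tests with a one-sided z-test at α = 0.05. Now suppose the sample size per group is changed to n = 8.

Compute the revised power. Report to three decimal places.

Power ≈ 0.135

With n = 8 per group: δ = d·√(n/2) = 0.27 × √(8/2) = 0.5400. Critical value z_{0.05} = 1.645.
Revised power = P(Z > 1.645 − δ) = Φ(-1.105) = 0.1346.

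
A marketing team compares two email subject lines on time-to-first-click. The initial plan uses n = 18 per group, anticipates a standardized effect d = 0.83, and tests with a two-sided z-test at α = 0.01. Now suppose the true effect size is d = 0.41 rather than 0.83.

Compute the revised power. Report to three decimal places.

With d = 0.41: δ = d·√(n/2) = 0.41 × √(18/2) = 1.2300. Critical value z_{0.005} = 2.576.
Revised power = Φ(δ − 2.576) + Φ(−δ − 2.576) = Φ(-1.346) + Φ(-3.806) = 0.0892 + 0.0001 = 0.0892.

Power ≈ 0.089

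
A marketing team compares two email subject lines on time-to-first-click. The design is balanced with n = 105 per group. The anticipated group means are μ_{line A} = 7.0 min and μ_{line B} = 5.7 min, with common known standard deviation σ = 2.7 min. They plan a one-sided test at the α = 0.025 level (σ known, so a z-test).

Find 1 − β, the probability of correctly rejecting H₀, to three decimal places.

Standardized effect: d = |μ_{line A} − μ_{line B}| / σ = |7.0 − 5.7| / 2.7 = 0.4815
Noncentrality parameter: δ = d·√(n/2) = 0.4815 × √(105/2) = 3.4887
One-sided α = 0.025 → critical value z_{0.025} = 1.960.
Power = Φ(δ − 1.960) = Φ(1.529) = 0.9368.

Power ≈ 0.937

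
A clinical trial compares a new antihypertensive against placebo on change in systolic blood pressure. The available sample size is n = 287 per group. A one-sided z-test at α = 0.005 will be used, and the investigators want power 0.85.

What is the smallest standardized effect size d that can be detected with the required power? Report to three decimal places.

Need Φ(δ − 2.576) = 0.85, so δ = 2.576 + 1.036 = 3.612.
δ = d·√(n/2) ⇒ d = δ/√(n/2) = 3.612/√(287/2) = 0.3015.

d ≈ 0.302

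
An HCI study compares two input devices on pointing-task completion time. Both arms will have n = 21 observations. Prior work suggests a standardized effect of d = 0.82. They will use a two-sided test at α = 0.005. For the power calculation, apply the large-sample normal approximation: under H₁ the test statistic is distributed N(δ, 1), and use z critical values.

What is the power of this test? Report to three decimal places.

Power ≈ 0.440

Noncentrality parameter: δ = d·√(n/2) = 0.82 × √(21/2) = 2.6571
Critical value for a two-sided test at α = 0.005: z_{α/2} = 2.807.
Power = Φ(δ − 2.807) + Φ(−δ − 2.807) = Φ(-0.150) + Φ(-5.464) = 0.4404 + 0.0000 = 0.4404.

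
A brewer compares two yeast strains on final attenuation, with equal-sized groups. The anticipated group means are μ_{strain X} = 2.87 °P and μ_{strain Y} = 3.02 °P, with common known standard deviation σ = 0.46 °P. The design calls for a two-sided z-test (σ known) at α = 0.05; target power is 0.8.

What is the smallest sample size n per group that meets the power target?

n = 148 per group

Standardized effect: d = |μ_{strain X} − μ_{strain Y}| / σ = |2.87 − 3.02| / 0.46 = 0.3261
For power 0.8 need Φ(δ − z_{0.025}) = 0.8, so δ = z_{0.025} + z_{0.20} = 1.960 + 0.842 = 2.802.
(The Φ(−δ − z_{α/2}) term is vanishingly small for δ > 0 and is dropped in the standard sample-size formula.)
δ = d·√(n/2) ⇒ n = 2(δ/d)² = 2 × (2.802 / 0.3261)² = 147.63.
Round up to the next whole unit.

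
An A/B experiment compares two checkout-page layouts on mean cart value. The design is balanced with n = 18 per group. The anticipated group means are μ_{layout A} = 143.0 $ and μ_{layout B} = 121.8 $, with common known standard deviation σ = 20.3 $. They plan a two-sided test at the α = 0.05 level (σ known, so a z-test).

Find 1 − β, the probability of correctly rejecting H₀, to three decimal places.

Power ≈ 0.880

Standardized effect: d = |μ_{layout A} − μ_{layout B}| / σ = |143.0 − 121.8| / 20.3 = 1.0443
Noncentrality parameter: δ = d·√(n/2) = 1.0443 × √(18/2) = 3.1330
Critical value for a two-sided test at α = 0.05: z_{α/2} = 1.960.
Power = Φ(δ − 1.960) + Φ(−δ − 1.960) = Φ(1.173) + Φ(-5.093) = 0.8796 + 0.0000 = 0.8796.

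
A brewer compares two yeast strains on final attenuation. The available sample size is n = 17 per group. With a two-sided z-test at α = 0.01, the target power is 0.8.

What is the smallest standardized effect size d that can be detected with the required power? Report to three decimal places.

d ≈ 1.172

Need Φ(δ − 2.576) = 0.8, so δ = 2.576 + 0.842 = 3.417.
(Lower-tail contribution to power is negligible for δ > 0.)
δ = d·√(n/2) ⇒ d = δ/√(n/2) = 3.417/√(17/2) = 1.1722.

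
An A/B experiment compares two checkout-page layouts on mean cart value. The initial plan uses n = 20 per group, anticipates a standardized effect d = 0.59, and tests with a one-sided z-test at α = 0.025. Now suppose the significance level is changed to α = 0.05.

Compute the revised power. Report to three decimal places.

δ = d·√(n/2) = 0.59 × √(20/2) = 1.8657 (unchanged). New critical value: z_{0.05} = 1.645.
Revised power = Φ(δ − 1.645) = Φ(0.221) = 0.5874.

Power ≈ 0.587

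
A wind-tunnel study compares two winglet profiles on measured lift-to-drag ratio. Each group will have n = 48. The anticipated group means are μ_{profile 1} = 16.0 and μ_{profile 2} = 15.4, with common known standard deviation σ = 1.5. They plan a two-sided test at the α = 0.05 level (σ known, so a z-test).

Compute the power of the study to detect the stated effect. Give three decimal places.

Standardized effect: d = |μ_{profile 1} − μ_{profile 2}| / σ = |16.0 − 15.4| / 1.5 = 0.4000
Noncentrality parameter: δ = d·√(n/2) = 0.4000 × √(48/2) = 1.9596
Critical value for a two-sided test at α = 0.05: z_{α/2} = 1.960.
Power = Φ(δ − 1.960) + Φ(−δ − 1.960) = Φ(0.000) + Φ(-3.920) = 0.4999 + 0.0000 = 0.4999.

Power ≈ 0.500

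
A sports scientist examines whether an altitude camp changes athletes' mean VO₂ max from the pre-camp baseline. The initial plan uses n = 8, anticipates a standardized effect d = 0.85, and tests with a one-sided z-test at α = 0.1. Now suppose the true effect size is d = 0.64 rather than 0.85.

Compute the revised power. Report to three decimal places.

Power ≈ 0.701

With d = 0.64: δ = d·√n = 0.64 × √8 = 1.8102. Critical value z_{0.1} = 1.282.
Revised power = Φ(δ − 1.282) = Φ(0.529) = 0.7015.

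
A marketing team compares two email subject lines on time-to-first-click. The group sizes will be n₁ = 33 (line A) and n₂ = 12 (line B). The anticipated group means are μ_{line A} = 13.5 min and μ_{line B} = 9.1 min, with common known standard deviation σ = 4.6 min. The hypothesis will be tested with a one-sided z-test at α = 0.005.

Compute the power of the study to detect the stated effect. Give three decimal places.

Standardized effect: d = |μ_{line A} − μ_{line B}| / σ = |13.5 − 9.1| / 4.6 = 0.9565
Noncentrality parameter: λ = d / √(1/n₁ + 1/n₂) = 0.9565 / √(1/33 + 1/12) = 2.8375
One-sided α = 0.005 → critical value z_{0.005} = 2.576.
Power = Φ(λ − 2.576) = Φ(0.262) = 0.6032.

Power ≈ 0.603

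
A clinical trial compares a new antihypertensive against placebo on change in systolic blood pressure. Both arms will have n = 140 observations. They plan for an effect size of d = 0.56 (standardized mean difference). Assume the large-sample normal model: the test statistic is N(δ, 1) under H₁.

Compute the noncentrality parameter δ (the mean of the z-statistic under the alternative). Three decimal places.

δ = d·√(n/2) = 0.56 × √(140/2) = 4.6853

δ ≈ 4.685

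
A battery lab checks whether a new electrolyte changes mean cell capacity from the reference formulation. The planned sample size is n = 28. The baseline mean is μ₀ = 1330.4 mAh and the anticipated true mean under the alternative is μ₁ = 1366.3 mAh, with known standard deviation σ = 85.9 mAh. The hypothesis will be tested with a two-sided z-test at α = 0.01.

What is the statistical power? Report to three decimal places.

Power ≈ 0.358

Standardized effect: d = |μ₁ − μ₀| / σ = |1366.3 − 1330.4| / 85.9 = 0.4179
Noncentrality parameter: δ = d·√n = 0.4179 × √28 = 2.2115
Two-sided α = 0.01 → critical value z_{0.005} = 2.576.
Power = Φ(δ − 2.576) + Φ(−δ − 2.576) = Φ(-0.364) + Φ(-4.787) = 0.3578 + 0.0000 = 0.3578.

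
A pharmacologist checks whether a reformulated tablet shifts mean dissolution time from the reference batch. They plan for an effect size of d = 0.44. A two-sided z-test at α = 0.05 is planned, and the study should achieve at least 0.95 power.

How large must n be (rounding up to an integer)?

For power 0.95 need Φ(δ − z_{0.025}) = 0.95, so δ = z_{0.025} + z_{0.05} = 1.960 + 1.645 = 3.605.
(The Φ(−δ − z_{α/2}) term is vanishingly small for δ > 0 and is dropped in the standard sample-size formula.)
δ = d·√n ⇒ n = (δ/d)² = (3.605 / 0.44)² = 67.12.
Round up to the next whole unit.

n = 68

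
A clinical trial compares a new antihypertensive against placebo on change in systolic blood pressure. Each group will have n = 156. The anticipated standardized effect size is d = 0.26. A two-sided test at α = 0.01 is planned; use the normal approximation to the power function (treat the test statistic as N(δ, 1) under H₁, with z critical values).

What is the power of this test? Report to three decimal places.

Power ≈ 0.390

Noncentrality parameter: δ = d·√(n/2) = 0.26 × √(156/2) = 2.2963
Two-sided α = 0.01 → critical value z_{0.005} = 2.576.
Power = Φ(δ − 2.576) + Φ(−δ − 2.576) = Φ(-0.280) + Φ(-4.872) = 0.3899 + 0.0000 = 0.3899.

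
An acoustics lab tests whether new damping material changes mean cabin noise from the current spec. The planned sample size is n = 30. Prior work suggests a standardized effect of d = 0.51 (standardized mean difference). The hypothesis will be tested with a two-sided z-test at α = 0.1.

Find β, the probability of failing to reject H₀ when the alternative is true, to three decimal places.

Noncentrality parameter: δ = d·√n = 0.51 × √30 = 2.7934
Two-sided α = 0.1 → critical value z_{0.05} = 1.645.
Power = Φ(δ − 1.645) + Φ(−δ − 1.645) = Φ(1.149) + Φ(-4.438) = 0.8746 + 0.0000 = 0.8746.
Type II error: β = 1 − power = 1 − 0.8746 = 0.1254.

β ≈ 0.125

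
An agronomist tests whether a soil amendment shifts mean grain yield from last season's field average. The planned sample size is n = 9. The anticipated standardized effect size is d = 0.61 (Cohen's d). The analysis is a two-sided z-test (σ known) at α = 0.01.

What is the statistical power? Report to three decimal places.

Power ≈ 0.228

Noncentrality parameter: δ = d·√n = 0.61 × √9 = 1.8300
Critical value for a two-sided test at α = 0.01: z_{α/2} = 2.576.
Power = Φ(δ − 2.576) + Φ(−δ − 2.576) = Φ(-0.746) + Φ(-4.406) = 0.2279 + 0.0000 = 0.2279.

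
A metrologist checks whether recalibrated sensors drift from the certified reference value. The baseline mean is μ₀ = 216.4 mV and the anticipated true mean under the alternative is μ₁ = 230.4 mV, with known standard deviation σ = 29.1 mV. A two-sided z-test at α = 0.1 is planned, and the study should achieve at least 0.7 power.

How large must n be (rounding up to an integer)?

n = 21

Standardized effect: d = |μ₁ − μ₀| / σ = |230.4 − 216.4| / 29.1 = 0.4811
For power 0.7 need Φ(δ − z_{0.05}) = 0.7, so δ = z_{0.05} + z_{0.30} = 1.645 + 0.524 = 2.169.
(Ignoring the negligible lower-tail rejection probability gives the usual closed-form inversion.)
δ = d·√n ⇒ n = (δ/d)² = (2.169 / 0.4811)² = 20.33.
Round up to the next whole unit.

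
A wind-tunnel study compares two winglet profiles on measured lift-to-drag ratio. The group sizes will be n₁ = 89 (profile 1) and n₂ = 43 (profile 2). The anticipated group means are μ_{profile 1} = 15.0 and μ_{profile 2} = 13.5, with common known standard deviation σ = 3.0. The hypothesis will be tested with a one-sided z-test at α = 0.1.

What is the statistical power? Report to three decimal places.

Standardized effect: d = |μ_{profile 1} − μ_{profile 2}| / σ = |15.0 − 13.5| / 3.0 = 0.5000
Noncentrality parameter: δ = d / √(1/n₁ + 1/n₂) = 0.5000 / √(1/89 + 1/43) = 2.6922
Critical value for a one-sided test at α = 0.1: z_α = 1.282.
Power = P(Z > 1.282 − δ) = Φ(1.411) = 0.9208.

Power ≈ 0.921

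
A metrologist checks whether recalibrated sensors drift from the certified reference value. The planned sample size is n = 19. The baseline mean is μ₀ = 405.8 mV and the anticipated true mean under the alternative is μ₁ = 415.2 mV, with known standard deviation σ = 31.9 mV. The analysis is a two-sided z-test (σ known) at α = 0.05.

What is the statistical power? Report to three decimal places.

Standardized effect: d = |μ₁ − μ₀| / σ = |415.2 − 405.8| / 31.9 = 0.2947
Noncentrality parameter: δ = d·√n = 0.2947 × √19 = 1.2844
Critical value for a two-sided test at α = 0.05: z_{α/2} = 1.960.
Power = Φ(δ − 1.960) + Φ(−δ − 1.960) = Φ(-0.676) + Φ(-3.244) = 0.2497 + 0.0006 = 0.2503.

Power ≈ 0.250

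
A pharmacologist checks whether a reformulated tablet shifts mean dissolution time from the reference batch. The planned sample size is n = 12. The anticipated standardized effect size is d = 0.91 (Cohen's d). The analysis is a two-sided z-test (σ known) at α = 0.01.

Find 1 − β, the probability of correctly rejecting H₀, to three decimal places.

Noncentrality parameter: δ = d·√n = 0.91 × √12 = 3.1523
Two-sided α = 0.01 → critical value z_{0.005} = 2.576.
Power = Φ(δ − 2.576) + Φ(−δ − 2.576) = Φ(0.577) + Φ(-5.728) = 0.7179 + 0.0000 = 0.7179.

Power ≈ 0.718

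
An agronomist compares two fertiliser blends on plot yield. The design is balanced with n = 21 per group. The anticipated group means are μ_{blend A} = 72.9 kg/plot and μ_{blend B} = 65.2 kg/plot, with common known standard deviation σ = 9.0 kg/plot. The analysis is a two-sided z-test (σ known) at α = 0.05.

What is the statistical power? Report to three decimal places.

Standardized effect: d = |μ_{blend A} − μ_{blend B}| / σ = |72.9 − 65.2| / 9.0 = 0.8556
Noncentrality parameter: δ = d·√(n/2) = 0.8556 × √(21/2) = 2.7723
Critical value for a two-sided test at α = 0.05: z_{α/2} = 1.960.
Power = Φ(δ − 1.960) + Φ(−δ − 1.960) = Φ(0.812) + Φ(-4.732) = 0.7917 + 0.0000 = 0.7917.

Power ≈ 0.792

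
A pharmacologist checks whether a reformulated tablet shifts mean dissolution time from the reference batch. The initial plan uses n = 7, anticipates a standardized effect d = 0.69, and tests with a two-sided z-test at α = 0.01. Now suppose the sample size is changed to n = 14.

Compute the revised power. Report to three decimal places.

Power ≈ 0.502

With n = 14: δ = d·√n = 0.69 × √14 = 2.5817. Critical value z_{0.005} = 2.576.
Revised power = Φ(δ − 2.576) + Φ(−δ − 2.576) = Φ(0.006) + Φ(-5.158) = 0.5024 + 0.0000 = 0.5024.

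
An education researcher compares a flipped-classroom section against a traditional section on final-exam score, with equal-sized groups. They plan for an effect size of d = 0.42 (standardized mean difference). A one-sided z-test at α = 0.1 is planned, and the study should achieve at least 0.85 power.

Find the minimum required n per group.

n = 61 per group

For power 0.85 need Φ(δ − z_{0.1}) = 0.85, so δ = z_{0.1} + z_{0.15} = 1.282 + 1.036 = 2.318.
δ = d·√(n/2) ⇒ n = 2(δ/d)² = 2 × (2.318 / 0.42)² = 60.92.
Round up to the next whole unit.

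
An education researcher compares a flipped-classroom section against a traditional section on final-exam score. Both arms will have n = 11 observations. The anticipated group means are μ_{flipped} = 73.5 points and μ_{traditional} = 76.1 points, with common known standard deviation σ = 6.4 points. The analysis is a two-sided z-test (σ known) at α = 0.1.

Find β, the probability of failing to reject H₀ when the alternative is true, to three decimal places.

Standardized effect: d = |μ_{flipped} − μ_{traditional}| / σ = |73.5 − 76.1| / 6.4 = 0.4062
Noncentrality parameter: λ = d·√(n/2) = 0.4062 × √(11/2) = 0.9527
Two-sided α = 0.1 → critical value z_{0.05} = 1.645.
Power = Φ(λ − 1.645) + Φ(−λ − 1.645) = Φ(-0.692) + Φ(-2.598) = 0.2444 + 0.0047 = 0.2491.
Type II error: β = 1 − power = 1 − 0.2491 = 0.7509.

β ≈ 0.751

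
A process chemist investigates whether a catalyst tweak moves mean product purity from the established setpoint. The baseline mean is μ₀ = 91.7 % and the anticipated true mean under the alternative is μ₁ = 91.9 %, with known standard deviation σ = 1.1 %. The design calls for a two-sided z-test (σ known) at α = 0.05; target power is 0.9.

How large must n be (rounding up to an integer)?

n = 318

Standardized effect: d = |μ₁ − μ₀| / σ = |91.9 − 91.7| / 1.1 = 0.1818
Set Φ(δ − 1.960) = 0.9; then δ − 1.960 = Φ⁻¹(0.9) = 1.282, giving δ = 3.242.
(For δ > 0 the lower-tail rejection region contributes negligibly to power, so the one-term inversion is standard.)
δ = d·√n ⇒ n = (δ/d)² = (3.242 / 0.1818)² = 317.85.
Rounding up, n = 318.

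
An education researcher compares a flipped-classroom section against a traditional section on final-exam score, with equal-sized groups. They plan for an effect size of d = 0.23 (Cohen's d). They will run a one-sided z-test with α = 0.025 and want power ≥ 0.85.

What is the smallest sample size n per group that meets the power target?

n = 340 per group

Set Φ(δ − 1.960) = 0.85; then δ − 1.960 = Φ⁻¹(0.85) = 1.036, giving δ = 2.996.
δ = d·√(n/2) ⇒ n = 2(δ/d)² = 2 × (2.996 / 0.23)² = 339.45.
Round up to the next whole unit.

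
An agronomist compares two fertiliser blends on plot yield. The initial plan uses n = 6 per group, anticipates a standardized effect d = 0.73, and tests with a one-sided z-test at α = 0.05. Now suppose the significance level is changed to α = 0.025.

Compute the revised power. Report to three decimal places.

δ = d·√(n/2) = 0.73 × √(6/2) = 1.2644 (unchanged). New critical value: z_{0.025} = 1.960.
Revised power = Φ(δ − 1.960) = Φ(-0.696) = 0.2434.

Power ≈ 0.243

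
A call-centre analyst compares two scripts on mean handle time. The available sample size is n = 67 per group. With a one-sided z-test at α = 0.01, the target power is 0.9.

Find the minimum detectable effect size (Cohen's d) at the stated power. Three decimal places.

d ≈ 0.623

Need Φ(δ − 2.326) = 0.9, so δ = 2.326 + 1.282 = 3.608.
δ = d·√(n/2) ⇒ d = δ/√(n/2) = 3.608/√(67/2) = 0.6234.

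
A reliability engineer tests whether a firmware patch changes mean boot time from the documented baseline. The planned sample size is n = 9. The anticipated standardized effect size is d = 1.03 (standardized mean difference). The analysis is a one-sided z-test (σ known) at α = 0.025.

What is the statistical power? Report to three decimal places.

Noncentrality parameter: δ = d·√n = 1.03 × √9 = 3.0900
Critical value for a one-sided test at α = 0.025: z_α = 1.960.
Power = Φ(δ − 1.960) = Φ(1.130) = 0.8708.

Power ≈ 0.871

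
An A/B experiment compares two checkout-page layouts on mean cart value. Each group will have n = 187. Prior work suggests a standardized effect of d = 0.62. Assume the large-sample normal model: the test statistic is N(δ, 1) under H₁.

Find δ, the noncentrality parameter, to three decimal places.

δ = d·√(n/2) = 0.62 × √(187/2) = 5.9951

δ ≈ 5.995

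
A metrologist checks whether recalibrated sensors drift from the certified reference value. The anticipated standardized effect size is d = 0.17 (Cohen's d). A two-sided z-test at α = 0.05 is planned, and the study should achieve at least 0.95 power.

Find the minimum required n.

n = 450

For power 0.95 need Φ(δ − z_{0.025}) = 0.95, so δ = z_{0.025} + z_{0.05} = 1.960 + 1.645 = 3.605.
(For δ > 0 the lower-tail rejection region contributes negligibly to power, so the one-term inversion is standard.)
δ = d·√n ⇒ n = (δ/d)² = (3.605 / 0.17)² = 449.64.
Round up to the next whole unit.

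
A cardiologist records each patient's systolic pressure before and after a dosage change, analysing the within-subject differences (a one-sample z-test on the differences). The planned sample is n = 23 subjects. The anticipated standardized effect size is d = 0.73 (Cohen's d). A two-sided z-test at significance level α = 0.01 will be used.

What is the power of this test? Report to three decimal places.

Noncentrality parameter: δ = d·√n = 0.73 × √23 = 3.5010
Critical value for a two-sided test at α = 0.01: z_{α/2} = 2.576.
Power = Φ(δ − 2.576) + Φ(−δ − 2.576) = Φ(0.925) + Φ(-6.077) = 0.8226 + 0.0000 = 0.8226.

Power ≈ 0.823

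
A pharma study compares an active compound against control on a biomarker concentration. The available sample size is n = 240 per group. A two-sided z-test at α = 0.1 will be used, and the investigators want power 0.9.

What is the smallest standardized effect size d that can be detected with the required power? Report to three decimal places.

d ≈ 0.267

Required noncentrality: δ = z_{0.05} + z_{0.10} = 1.645 + 1.282 = 2.926.
(Lower-tail contribution to power is negligible for δ > 0.)
δ = d·√(n/2) ⇒ d = δ/√(n/2) = 2.926/√(240/2) = 0.2671.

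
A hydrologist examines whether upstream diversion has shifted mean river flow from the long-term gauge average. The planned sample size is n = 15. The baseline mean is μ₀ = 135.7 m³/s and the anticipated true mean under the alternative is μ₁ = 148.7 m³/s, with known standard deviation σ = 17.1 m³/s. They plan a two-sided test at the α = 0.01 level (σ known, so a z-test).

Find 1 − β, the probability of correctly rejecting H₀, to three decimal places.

Power ≈ 0.644

Standardized effect: d = |μ₁ − μ₀| / σ = |148.7 − 135.7| / 17.1 = 0.7602
Noncentrality parameter: δ = d·√n = 0.7602 × √15 = 2.9444
Critical value for a two-sided test at α = 0.01: z_{α/2} = 2.576.
Power = Φ(δ − 2.576) + Φ(−δ − 2.576) = Φ(0.369) + Φ(-5.520) = 0.6438 + 0.0000 = 0.6438.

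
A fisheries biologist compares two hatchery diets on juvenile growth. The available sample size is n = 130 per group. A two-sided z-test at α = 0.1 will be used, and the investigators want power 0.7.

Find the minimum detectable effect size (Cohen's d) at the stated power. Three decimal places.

d ≈ 0.269

Required noncentrality: δ = z_{0.05} + z_{0.30} = 1.645 + 0.524 = 2.169.
(Lower-tail contribution to power is negligible for δ > 0.)
δ = d·√(n/2) ⇒ d = δ/√(n/2) = 2.169/√(130/2) = 0.2691.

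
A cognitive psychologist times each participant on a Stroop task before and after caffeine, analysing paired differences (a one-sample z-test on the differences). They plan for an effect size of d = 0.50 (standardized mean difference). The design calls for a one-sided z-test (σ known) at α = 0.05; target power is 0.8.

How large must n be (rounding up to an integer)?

n = 25

For power 0.8 need Φ(δ − z_{0.05}) = 0.8, so δ = z_{0.05} + z_{0.20} = 1.645 + 0.842 = 2.486.
δ = d·√n ⇒ n = (δ/d)² = (2.486 / 0.50)² = 24.73.
Rounding up, n = 25.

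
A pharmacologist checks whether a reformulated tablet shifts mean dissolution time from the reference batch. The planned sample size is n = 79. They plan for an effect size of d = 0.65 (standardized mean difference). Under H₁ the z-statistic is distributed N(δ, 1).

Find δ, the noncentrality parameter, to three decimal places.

δ ≈ 5.777

δ = d·√n = 0.65 × √79 = 5.7773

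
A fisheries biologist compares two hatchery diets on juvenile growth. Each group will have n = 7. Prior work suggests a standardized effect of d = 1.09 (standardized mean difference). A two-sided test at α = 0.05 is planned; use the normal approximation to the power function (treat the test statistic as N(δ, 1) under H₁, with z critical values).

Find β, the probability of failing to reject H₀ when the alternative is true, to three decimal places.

Noncentrality parameter: δ = d·√(n/2) = 1.09 × √(7/2) = 2.0392
Critical value for a two-sided test at α = 0.05: z_{α/2} = 1.960.
Power = Φ(δ − 1.960) + Φ(−δ − 1.960) = Φ(0.079) + Φ(-3.999) = 0.5316 + 0.0000 = 0.5316.
Type II error: β = 1 − power = 1 − 0.5316 = 0.4684.

β ≈ 0.468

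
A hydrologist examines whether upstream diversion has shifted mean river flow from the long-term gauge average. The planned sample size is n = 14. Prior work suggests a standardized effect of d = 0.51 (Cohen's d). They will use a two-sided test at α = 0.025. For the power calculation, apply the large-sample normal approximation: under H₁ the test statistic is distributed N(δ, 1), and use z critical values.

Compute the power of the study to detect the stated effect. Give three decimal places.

Power ≈ 0.370

Noncentrality parameter: δ = d·√n = 0.51 × √14 = 1.9082
Critical value for a two-sided test at α = 0.025: z_{α/2} = 2.241.
Power = Φ(δ − 2.241) + Φ(−δ − 2.241) = Φ(-0.333) + Φ(-4.150) = 0.3695 + 0.0000 = 0.3695.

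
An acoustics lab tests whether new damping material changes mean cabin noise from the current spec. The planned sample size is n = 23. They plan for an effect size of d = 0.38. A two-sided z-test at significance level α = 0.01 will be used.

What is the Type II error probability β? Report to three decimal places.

β ≈ 0.774

Noncentrality parameter: δ = d·√n = 0.38 × √23 = 1.8224
Critical value for a two-sided test at α = 0.01: z_{α/2} = 2.576.
Power = Φ(δ − 2.576) + Φ(−δ − 2.576) = Φ(-0.753) + Φ(-4.398) = 0.2256 + 0.0000 = 0.2256.
Type II error: β = 1 − power = 1 − 0.2256 = 0.7744.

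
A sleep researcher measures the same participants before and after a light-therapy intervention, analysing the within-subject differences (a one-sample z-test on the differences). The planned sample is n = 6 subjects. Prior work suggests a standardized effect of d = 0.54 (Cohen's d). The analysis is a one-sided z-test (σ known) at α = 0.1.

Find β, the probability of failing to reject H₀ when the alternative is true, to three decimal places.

Noncentrality parameter: δ = d·√n = 0.54 × √6 = 1.3227
One-sided α = 0.1 → critical value z_{0.1} = 1.282.
Power = Φ(δ − 1.282) = Φ(0.041) = 0.5164.
Type II error: β = 1 − power = 1 − 0.5164 = 0.4836.

β ≈ 0.484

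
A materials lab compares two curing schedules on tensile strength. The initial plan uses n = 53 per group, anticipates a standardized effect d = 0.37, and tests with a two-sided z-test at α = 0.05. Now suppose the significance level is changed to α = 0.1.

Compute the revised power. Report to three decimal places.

δ = d·√(n/2) = 0.37 × √(53/2) = 1.9047 (unchanged). New critical value: z_{0.05} = 1.645.
Revised power = Φ(δ − 1.645) + Φ(−δ − 1.645) = Φ(0.260) + Φ(-3.550) = 0.6025 + 0.0002 = 0.6027.

Power ≈ 0.603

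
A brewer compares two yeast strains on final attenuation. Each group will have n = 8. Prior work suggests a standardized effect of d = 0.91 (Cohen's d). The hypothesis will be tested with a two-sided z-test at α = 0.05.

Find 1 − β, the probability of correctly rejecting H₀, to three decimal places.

Power ≈ 0.444

Noncentrality parameter: δ = d·√(n/2) = 0.91 × √(8/2) = 1.8200
Critical value for a two-sided test at α = 0.05: z_{α/2} = 1.960.
Power = Φ(δ − 1.960) + Φ(−δ − 1.960) = Φ(-0.140) + Φ(-3.780) = 0.4443 + 0.0001 = 0.4444.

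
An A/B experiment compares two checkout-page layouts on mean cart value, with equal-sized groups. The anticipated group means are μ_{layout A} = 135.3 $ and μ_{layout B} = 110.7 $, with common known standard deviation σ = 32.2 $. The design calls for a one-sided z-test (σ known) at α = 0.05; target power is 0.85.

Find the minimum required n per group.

n = 25 per group

Standardized effect: d = |μ_{layout A} − μ_{layout B}| / σ = |135.3 − 110.7| / 32.2 = 0.7640
For power 0.85 need Φ(δ − z_{0.05}) = 0.85, so δ = z_{0.05} + z_{0.15} = 1.645 + 1.036 = 2.681.
δ = d·√(n/2) ⇒ n = 2(δ/d)² = 2 × (2.681 / 0.7640)² = 24.64.
Rounding up, n = 25 per group.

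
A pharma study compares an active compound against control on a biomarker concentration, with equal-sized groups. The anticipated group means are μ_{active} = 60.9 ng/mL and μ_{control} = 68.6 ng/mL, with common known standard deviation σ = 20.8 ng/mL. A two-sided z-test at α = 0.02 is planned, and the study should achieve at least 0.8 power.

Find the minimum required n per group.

n = 147 per group

Standardized effect: d = |μ_{active} − μ_{control}| / σ = |60.9 − 68.6| / 20.8 = 0.3702
For power 0.8 need Φ(δ − z_{0.01}) = 0.8, so δ = z_{0.01} + z_{0.20} = 2.326 + 0.842 = 3.168.
(For δ > 0 the lower-tail rejection region contributes negligibly to power, so the one-term inversion is standard.)
δ = d·√(n/2) ⇒ n = 2(δ/d)² = 2 × (3.168 / 0.3702)² = 146.47.
Rounding up, n = 147 per group.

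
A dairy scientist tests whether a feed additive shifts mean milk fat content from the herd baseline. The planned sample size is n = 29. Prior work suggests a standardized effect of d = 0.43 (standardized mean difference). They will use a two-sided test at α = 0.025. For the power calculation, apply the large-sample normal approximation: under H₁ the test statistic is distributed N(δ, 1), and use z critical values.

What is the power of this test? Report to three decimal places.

Power ≈ 0.530

Noncentrality parameter: δ = d·√n = 0.43 × √29 = 2.3156
Critical value for a two-sided test at α = 0.025: z_{α/2} = 2.241.
Power = Φ(δ − 2.241) + Φ(−δ − 2.241) = Φ(0.074) + Φ(-4.557) = 0.5296 + 0.0000 = 0.5296.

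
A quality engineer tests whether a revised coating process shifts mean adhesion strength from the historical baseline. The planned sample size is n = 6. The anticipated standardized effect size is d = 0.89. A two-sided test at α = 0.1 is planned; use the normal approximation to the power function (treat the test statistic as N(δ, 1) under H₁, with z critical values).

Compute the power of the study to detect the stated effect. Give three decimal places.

Power ≈ 0.704

Noncentrality parameter: δ = d·√n = 0.89 × √6 = 2.1800
Critical value for a two-sided test at α = 0.1: z_{α/2} = 1.645.
Power = Φ(δ − 1.645) + Φ(−δ − 1.645) = Φ(0.535) + Φ(-3.825) = 0.7037 + 0.0001 = 0.7038.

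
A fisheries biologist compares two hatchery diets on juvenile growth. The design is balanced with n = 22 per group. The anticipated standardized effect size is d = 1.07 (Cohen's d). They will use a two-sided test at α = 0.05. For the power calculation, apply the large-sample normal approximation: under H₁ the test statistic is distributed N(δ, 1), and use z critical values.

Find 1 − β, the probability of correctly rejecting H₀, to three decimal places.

Power ≈ 0.944

Noncentrality parameter: δ = d·√(n/2) = 1.07 × √(22/2) = 3.5488
Two-sided α = 0.05 → critical value z_{0.025} = 1.960.
Power = Φ(δ − 1.960) + Φ(−δ − 1.960) = Φ(1.589) + Φ(-5.509) = 0.9439 + 0.0000 = 0.9440.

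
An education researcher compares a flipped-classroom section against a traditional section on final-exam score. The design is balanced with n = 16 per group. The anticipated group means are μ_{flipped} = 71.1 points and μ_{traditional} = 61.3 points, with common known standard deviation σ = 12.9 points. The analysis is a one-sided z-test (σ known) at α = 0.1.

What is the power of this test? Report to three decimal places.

Standardized effect: d = |μ_{flipped} − μ_{traditional}| / σ = |71.1 − 61.3| / 12.9 = 0.7597
Noncentrality parameter: δ = d·√(n/2) = 0.7597 × √(16/2) = 2.1487
Critical value for a one-sided test at α = 0.1: z_α = 1.282.
Power = Φ(δ − 1.282) = Φ(0.867) = 0.8071.

Power ≈ 0.807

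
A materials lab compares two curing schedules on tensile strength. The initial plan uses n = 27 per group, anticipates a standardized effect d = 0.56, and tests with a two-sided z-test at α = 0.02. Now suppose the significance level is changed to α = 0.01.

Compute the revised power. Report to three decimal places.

Power ≈ 0.302

δ = d·√(n/2) = 0.56 × √(27/2) = 2.0576 (unchanged). New critical value: z_{0.005} = 2.576.
Revised power = Φ(δ − 2.576) + Φ(−δ − 2.576) = Φ(-0.518) + Φ(-4.633) = 0.3021 + 0.0000 = 0.3021.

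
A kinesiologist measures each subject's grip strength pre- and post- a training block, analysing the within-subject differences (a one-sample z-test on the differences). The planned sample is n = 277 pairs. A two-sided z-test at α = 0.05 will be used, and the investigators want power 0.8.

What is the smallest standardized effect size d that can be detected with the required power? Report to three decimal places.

d ≈ 0.168

Need Φ(δ − 1.960) = 0.8, so δ = 1.960 + 0.842 = 2.802.
(The second rejection-region term Φ(−δ − z_{α/2}) is negligible and dropped.)
δ = d·√n ⇒ d = δ/√n = 2.802/√277 = 0.1683.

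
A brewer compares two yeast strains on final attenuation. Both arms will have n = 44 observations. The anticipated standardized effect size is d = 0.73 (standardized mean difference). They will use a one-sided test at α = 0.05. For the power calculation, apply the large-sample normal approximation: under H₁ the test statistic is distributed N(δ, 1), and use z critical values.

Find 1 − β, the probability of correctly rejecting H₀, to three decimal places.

Power ≈ 0.962

Noncentrality parameter: δ = d·√(n/2) = 0.73 × √(44/2) = 3.4240
Critical value for a one-sided test at α = 0.05: z_α = 1.645.
Power = P(Z > 1.645 − δ) = Φ(1.779) = 0.9624.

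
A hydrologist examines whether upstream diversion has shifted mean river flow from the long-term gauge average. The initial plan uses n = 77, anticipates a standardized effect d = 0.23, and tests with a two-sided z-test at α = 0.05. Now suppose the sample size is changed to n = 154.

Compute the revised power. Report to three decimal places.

Power ≈ 0.814

With n = 154: δ = d·√n = 0.23 × √154 = 2.8542. Critical value z_{0.025} = 1.960.
Revised power = Φ(δ − 1.960) + Φ(−δ − 1.960) = Φ(0.894) + Φ(-4.814) = 0.8144 + 0.0000 = 0.8144.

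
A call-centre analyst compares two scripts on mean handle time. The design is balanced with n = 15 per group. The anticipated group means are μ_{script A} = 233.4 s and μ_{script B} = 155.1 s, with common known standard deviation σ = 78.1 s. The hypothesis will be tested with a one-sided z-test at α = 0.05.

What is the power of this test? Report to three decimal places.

Power ≈ 0.865

Standardized effect: d = |μ_{script A} − μ_{script B}| / σ = |233.4 − 155.1| / 78.1 = 1.0026
Noncentrality parameter: δ = d·√(n/2) = 1.0026 × √(15/2) = 2.7456
One-sided α = 0.05 → critical value z_{0.05} = 1.645.
Power = P(Z > 1.645 − δ) = Φ(1.101) = 0.8645.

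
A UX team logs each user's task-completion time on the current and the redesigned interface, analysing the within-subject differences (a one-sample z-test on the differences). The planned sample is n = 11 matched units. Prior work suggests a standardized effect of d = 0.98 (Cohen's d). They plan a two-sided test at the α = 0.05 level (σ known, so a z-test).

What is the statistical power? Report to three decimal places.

Power ≈ 0.902

Noncentrality parameter: δ = d·√n = 0.98 × √11 = 3.2503
Critical value for a two-sided test at α = 0.05: z_{α/2} = 1.960.
Power = Φ(δ − 1.960) + Φ(−δ − 1.960) = Φ(1.290) + Φ(-5.210) = 0.9015 + 0.0000 = 0.9015.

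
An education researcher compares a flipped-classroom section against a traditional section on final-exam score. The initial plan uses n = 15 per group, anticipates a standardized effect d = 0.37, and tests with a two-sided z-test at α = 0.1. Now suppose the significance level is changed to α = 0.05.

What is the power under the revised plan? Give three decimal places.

Power ≈ 0.173

δ = d·√(n/2) = 0.37 × √(15/2) = 1.0133 (unchanged). New critical value: z_{0.025} = 1.960.
Revised power = Φ(δ − 1.960) + Φ(−δ − 1.960) = Φ(-0.947) + Φ(-2.973) = 0.1719 + 0.0015 = 0.1734.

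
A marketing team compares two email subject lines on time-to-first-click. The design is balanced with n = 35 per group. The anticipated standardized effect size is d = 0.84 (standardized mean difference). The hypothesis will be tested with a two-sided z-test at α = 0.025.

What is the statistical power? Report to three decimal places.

Noncentrality parameter: δ = d·√(n/2) = 0.84 × √(35/2) = 3.5140
Critical value for a two-sided test at α = 0.025: z_{α/2} = 2.241.
Power = Φ(δ − 2.241) + Φ(−δ − 2.241) = Φ(1.273) + Φ(-5.755) = 0.8984 + 0.0000 = 0.8984.

Power ≈ 0.898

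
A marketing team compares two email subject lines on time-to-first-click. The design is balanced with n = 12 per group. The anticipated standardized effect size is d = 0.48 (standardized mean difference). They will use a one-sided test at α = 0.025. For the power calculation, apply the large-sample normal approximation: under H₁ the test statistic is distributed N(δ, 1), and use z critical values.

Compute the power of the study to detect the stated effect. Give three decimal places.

Noncentrality parameter: δ = d·√(n/2) = 0.48 × √(12/2) = 1.1758
One-sided α = 0.025 → critical value z_{0.025} = 1.960.
Power = Φ(δ − 1.960) = Φ(-0.784) = 0.2165.

Power ≈ 0.216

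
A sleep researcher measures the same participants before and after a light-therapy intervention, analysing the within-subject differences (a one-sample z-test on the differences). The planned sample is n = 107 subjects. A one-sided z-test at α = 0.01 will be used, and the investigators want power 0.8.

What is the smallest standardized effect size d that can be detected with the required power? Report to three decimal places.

d ≈ 0.306

Need Φ(δ − 2.326) = 0.8, so δ = 2.326 + 0.842 = 3.168.
δ = d·√n ⇒ d = δ/√n = 3.168/√107 = 0.3063.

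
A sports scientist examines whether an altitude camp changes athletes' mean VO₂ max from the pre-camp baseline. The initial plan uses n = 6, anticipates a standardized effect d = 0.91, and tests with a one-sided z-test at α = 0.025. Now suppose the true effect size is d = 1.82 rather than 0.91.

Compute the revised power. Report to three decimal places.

Power ≈ 0.994

With d = 1.82: δ = d·√n = 1.82 × √6 = 4.4581. Critical value z_{0.025} = 1.960.
Revised power = P(Z > 1.960 − δ) = Φ(2.498) = 0.9938.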